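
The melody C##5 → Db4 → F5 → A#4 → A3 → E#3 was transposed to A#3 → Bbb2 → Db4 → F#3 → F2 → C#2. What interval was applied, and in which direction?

down a major tenth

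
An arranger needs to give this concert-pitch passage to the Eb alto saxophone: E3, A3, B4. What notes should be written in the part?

The Eb alto saxophone sounds a major sixth below written, so the written part must be a major sixth above concert — transpose each note up.
E3 becomes C#4
A3 becomes F#4
B4 becomes G#5

C#4 F#4 G#5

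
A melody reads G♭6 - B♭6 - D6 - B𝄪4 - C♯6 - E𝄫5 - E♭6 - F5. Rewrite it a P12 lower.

Cb5 Eb5 G4 E##3 F#4 Abb3 Ab4 Bb3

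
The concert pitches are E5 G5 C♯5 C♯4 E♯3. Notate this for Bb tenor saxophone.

F#6 A6 D#6 D#5 F##4

The Bb tenor saxophone sounds a major ninth below written, so the written part must be a major ninth above concert — transpose each note up.
E5 → F#6
G5 → A6
C#5 → D#6
C#4 → D#5
E#3 → F##4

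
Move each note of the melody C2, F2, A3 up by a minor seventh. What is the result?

Bb2 Eb3 G4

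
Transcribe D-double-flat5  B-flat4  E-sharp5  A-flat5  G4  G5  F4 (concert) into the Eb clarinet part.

Bbb4 G4 C##5 F5 E4 E5 D4

The Eb clarinet sounds a minor third above written, so the written part must be a minor third below concert — transpose each note down.
Dbb5 → Bbb4
Bb4 → G4
E#5 → C##5
Ab5 → F5
G4 → E4
G5 → E5
F4 → D4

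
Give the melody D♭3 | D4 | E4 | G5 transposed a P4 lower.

Ab2 A3 B3 D5

Db3: a fourth down reaches A, and 5 semitones makes it Ab2.
A perfect fourth down from D4 gives A3.
E4 down a perfect fourth is B3.
G5: a fourth down reaches D, and 5 semitones makes it D5.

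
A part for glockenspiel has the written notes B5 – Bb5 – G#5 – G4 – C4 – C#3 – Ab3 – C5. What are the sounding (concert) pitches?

Written C4 on the glockenspiel sounds as C6, a perfect fifteenth higher; apply that shift to every note.
B5 gives B7
Bb5 gives Bb7
G#5 gives G#7
G4 gives G6
C4 gives C6
C#3 gives C#5
Ab3 gives Ab5
C5 gives C7

B7 Bb7 G#7 G6 C6 C#5 Ab5 C7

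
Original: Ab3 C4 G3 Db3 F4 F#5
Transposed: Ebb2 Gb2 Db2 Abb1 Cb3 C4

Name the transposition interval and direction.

down an augmented eleventh

Take the first pair: Ab3 → Ebb2. A to E spans 11 letter names, so the interval is some kind of eleventh.
Ebb2 to Ab3 is 18 semitones, which makes it an augmented eleventh; the second version is lower, so the direction is down.
Checking another pair — F#5 → C4 — gives the same interval.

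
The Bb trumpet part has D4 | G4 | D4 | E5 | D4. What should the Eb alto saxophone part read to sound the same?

First find concert pitch: the Bb trumpet sounds a major second below written, so D4 G4 D4 E5 D4 sounds C4 F4 C4 D5 C4.
Then write for Eb alto saxophone: it sounds a major sixth below written, so the part must be a major sixth above concert.
C4 → A4
F4 → D5
C4 → A4
D5 → B5
C4 → A4

A4 D5 A4 B5 A4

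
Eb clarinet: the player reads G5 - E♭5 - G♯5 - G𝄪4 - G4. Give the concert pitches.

Written C4 on the Eb clarinet sounds as Eb4, a minor third higher; apply that shift to every note.
G5 to Bb5
Eb5 to Gb5
G#5 to B5
G##4 to B#4
G4 to Bb4

Bb5 Gb5 B5 B#4 Bb4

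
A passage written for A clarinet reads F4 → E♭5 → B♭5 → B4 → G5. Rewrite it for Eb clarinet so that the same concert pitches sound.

First find concert pitch: the A clarinet sounds a minor third below written, so F4 E♭5 B♭5 B4 G5 sounds D4 C5 G5 G#4 E5.
Then write for Eb clarinet: it sounds a minor third above written, so the part must be a minor third below concert.
D4 → B3
C5 → A4
G5 → E5
G#4 → E#4
E5 → C#5

B3 A4 E5 E#4 C#5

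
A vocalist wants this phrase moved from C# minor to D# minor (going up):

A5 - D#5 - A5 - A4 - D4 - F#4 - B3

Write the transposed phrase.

B5 E#5 B5 B4 E4 G#4 C#4

C# minor to D# minor up is a major second, so every note moves up by that interval.
A5 gives B5
D#5 gives E#5
A5 gives B5
A4 gives B4
D4 gives E4
F#4 gives G#4
B3 gives C#4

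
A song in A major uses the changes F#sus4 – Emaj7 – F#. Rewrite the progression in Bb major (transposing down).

Gsus4 Fmaj7 G

A major down to Bb major is a major seventh; each chord root moves by that interval while the quality stays the same.
F#sus4: root F# down a major seventh → G, giving Gsus4.
Emaj7: root E down a major seventh → F, giving Fmaj7.
F#: root F# down a major seventh → G, giving G.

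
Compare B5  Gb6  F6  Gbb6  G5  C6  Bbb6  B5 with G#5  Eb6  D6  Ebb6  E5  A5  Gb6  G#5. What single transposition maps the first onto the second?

down a minor third

From B5 to G#5 is 3 letter names — a third of some quality.
G#5 to B5 is 3 semitones, which makes it a minor third; the second version is lower, so the direction is down.
Checking another pair — B5 → G#5 — gives the same interval.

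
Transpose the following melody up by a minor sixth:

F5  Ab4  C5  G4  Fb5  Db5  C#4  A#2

Db6 Fb5 Ab5 Eb5 Dbb6 Bbb5 A4 F#3

F5 becomes Db6
Ab4 becomes Fb5
C5 becomes Ab5
G4 becomes Eb5
Fb5 becomes Dbb6
Db5 becomes Bbb5
C#4 becomes A4
A#2 becomes F#3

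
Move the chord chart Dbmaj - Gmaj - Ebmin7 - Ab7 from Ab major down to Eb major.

Ab major down to Eb major is a perfect fourth; each chord root moves by that interval while the quality stays the same.
Dbmaj: root Db down a perfect fourth → Ab, giving Abmaj.
Gmaj: root G down a perfect fourth → D, giving Dmaj.
Ebmin7: root Eb down a perfect fourth → Bb, giving Bbmin7.
Ab7: root Ab down a perfect fourth → Eb, giving Eb7.

Abmaj Dmaj Bbmin7 Eb7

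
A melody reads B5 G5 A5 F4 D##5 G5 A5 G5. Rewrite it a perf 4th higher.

B5: a fourth up reaches E, and 5 semitones makes it E6.
G5: a fourth up reaches C, and 5 semitones makes it C6.
A5 up a perfect fourth is D6.
A perfect fourth up from F4 gives Bb4.
D##5 up a perfect fourth is G##5.
G5: a fourth up reaches C, and 5 semitones makes it C6.
A5 up a perfect fourth is D6.
G5 up a perfect fourth is C6.

E6 C6 D6 Bb4 G##5 C6 D6 C6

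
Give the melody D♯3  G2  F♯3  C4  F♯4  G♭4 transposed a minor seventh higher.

C#4 F3 E4 Bb4 E5 Fb5

D#3 becomes C#4
G2 becomes F3
F#3 becomes E4
C4 becomes Bb4
F#4 becomes E5
Gb4 becomes Fb5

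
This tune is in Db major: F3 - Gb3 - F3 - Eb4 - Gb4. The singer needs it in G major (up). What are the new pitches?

B3 C4 B3 A4 C5

From Db up to G is an augmented fourth; apply that to each pitch.
F3 becomes B3
Gb3 becomes C4
F3 becomes B3
Eb4 becomes A4
Gb4 becomes C5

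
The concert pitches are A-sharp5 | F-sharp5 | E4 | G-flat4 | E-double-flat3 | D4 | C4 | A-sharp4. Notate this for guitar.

Written C4 sounds as C3 on the guitar, so concert pitches are written a perfect octave up.
A#5 -> A#6
F#5 -> F#6
E4 -> E5
Gb4 -> Gb5
Ebb3 -> Ebb4
D4 -> D5
C4 -> C5
A#4 -> A#5

A#6 F#6 E5 Gb5 Ebb4 D5 C5 A#5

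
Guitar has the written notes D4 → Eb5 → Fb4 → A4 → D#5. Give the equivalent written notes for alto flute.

First find concert pitch: the guitar sounds a perfect octave below written, so D4 Eb5 Fb4 A4 D#5 sounds D3 Eb4 Fb3 A3 D#4.
Then write for alto flute: it sounds a perfect fourth below written, so the part must be a perfect fourth above concert.
D3 → G3
Eb4 → Ab4
Fb3 → Bbb3
A3 → D4
D#4 → G#4

G3 Ab4 Bbb3 D4 G#4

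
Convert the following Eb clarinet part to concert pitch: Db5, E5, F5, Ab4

Fb5 G5 Ab5 Cb5

The Eb clarinet sounds a minor third above written, so transpose each written note up a minor third.
Db5 gives Fb5
E5 gives G5
F5 gives Ab5
Ab4 gives Cb5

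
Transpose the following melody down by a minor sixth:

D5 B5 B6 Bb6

F#4 D#5 D#6 D6

D5: a sixth down reaches F, and 8 semitones makes it F#4.
B5 down a minor sixth is D#5.
B6: a sixth down reaches D, and 8 semitones makes it D#6.
Bb6 down a minor sixth is D6.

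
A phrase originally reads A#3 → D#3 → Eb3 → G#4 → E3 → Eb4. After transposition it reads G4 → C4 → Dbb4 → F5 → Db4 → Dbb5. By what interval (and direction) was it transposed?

up a diminished seventh

From A#3 to G4 is 7 letter names — a seventh of some quality.
A#3 to G4 is 9 semitones, which makes it a diminished seventh; the second version is higher, so the direction is up.
Checking another pair — Eb4 → Dbb5 — gives the same interval.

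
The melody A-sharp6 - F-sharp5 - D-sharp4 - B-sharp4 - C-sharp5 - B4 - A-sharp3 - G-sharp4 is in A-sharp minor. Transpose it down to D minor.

D6 Bb4 G3 E4 F4 Eb4 D3 C4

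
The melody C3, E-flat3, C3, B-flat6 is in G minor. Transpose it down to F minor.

From G down to F is a major second; apply that to each pitch.
C3 -> Bb2
Eb3 -> Db3
C3 -> Bb2
Bb6 -> Ab6

Bb2 Db3 Bb2 Ab6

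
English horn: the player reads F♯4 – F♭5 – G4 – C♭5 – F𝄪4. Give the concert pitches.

The English horn sounds a perfect fifth below written, so transpose each written note down a perfect fifth.
F#4 gives B3
Fb5 gives Bbb4
G4 gives C4
Cb5 gives Fb4
F##4 gives B#3

B3 Bbb4 C4 Fb4 B#3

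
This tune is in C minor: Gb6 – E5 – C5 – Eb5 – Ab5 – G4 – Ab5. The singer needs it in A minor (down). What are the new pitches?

Eb6 C#5 A4 C5 F5 E4 F5

From C down to A is a minor third; apply that to each pitch.
Gb6 gives Eb6
E5 gives C#5
C5 gives A4
Eb5 gives C5
Ab5 gives F5
G4 gives E4
Ab5 gives F5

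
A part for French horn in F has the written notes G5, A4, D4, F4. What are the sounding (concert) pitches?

C5 D4 G3 Bb3

The French horn in F sounds a perfect fifth below written, so transpose each written note down a perfect fifth.
G5 → C5
A4 → D4
D4 → G3
F4 → Bb3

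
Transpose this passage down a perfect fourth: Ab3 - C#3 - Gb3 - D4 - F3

Eb3 G#2 Db3 A3 C3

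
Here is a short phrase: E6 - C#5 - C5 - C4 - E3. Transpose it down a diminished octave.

E#5 C##4 C#4 C#3 E#2

E6 gives E#5
C#5 gives C##4
C5 gives C#4
C4 gives C#3
E3 gives E#2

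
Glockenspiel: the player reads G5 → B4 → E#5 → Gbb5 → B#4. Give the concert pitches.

G7 B6 E#7 Gbb7 B#6

The glockenspiel sounds a perfect fifteenth above written, so transpose each written note up a perfect fifteenth.
G5 gives G7
B4 gives B6
E#5 gives E#7
Gbb5 gives Gbb7
B#4 gives B#6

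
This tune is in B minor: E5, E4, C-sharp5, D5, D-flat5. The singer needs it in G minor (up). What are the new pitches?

C6 C5 A5 Bb5 Bbb5

From B up to G is a minor sixth; apply that to each pitch.
E5 gives C6
E4 gives C5
C#5 gives A5
D5 gives Bb5
Db5 gives Bbb5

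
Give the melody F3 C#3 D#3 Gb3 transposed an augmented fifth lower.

F3 to Bbb2
C#3 to F2
D#3 to G2
Gb3 to Cbb3

Bbb2 F2 G2 Cbb3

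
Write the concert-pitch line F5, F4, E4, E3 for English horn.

Written C4 sounds as F3 on the English horn, so concert pitches are written a perfect fifth up.
F5 → C6
F4 → C5
E4 → B4
E3 → B3

C6 C5 B4 B3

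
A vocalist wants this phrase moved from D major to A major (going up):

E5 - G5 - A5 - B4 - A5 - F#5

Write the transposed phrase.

From D up to A is a perfect fifth; apply that to each pitch.
E5 becomes B5
G5 becomes D6
A5 becomes E6
B4 becomes F#5
A5 becomes E6
F#5 becomes C#6

B5 D6 E6 F#5 E6 C#6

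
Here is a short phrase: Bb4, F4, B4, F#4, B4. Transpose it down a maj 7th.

Bb4 to Cb4
F4 to Gb3
B4 to C4
F#4 to G3
B4 to C4

Cb4 Gb3 C4 G3 C4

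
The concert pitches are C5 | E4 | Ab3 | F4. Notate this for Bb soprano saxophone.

Written C4 sounds as Bb3 on the Bb soprano saxophone, so concert pitches are written a major second up.
C5 becomes D5
E4 becomes F#4
Ab3 becomes Bb3
F4 becomes G4

D5 F#4 Bb3 G4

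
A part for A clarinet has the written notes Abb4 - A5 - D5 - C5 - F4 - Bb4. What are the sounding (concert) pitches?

Written C4 on the A clarinet sounds as A3, a minor third lower; apply that shift to every note.
Abb4 becomes Fb4
A5 becomes F#5
D5 becomes B4
C5 becomes A4
F4 becomes D4
Bb4 becomes G4

Fb4 F#5 B4 A4 D4 G4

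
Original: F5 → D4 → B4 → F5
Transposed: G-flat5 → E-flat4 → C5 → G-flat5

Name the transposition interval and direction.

up a minor second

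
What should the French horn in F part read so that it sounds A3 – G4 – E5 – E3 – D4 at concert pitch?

The French horn in F sounds a perfect fifth below written, so the written part must be a perfect fifth above concert — transpose each note up.
A3 becomes E4
G4 becomes D5
E5 becomes B5
E3 becomes B3
D4 becomes A4

E4 D5 B5 B3 A4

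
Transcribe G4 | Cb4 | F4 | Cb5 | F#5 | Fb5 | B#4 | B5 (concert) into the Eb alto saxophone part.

E5 Ab4 D5 Ab5 D#6 Db6 G##5 G#6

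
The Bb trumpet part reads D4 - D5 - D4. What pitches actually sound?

C4 C5 C4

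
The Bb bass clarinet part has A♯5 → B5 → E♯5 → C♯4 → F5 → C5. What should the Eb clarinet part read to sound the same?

E#4 F#4 B#3 G#2 C4 G3

First find concert pitch: the Bb bass clarinet sounds a major ninth below written, so A♯5 B5 E♯5 C♯4 F5 C5 sounds G#4 A4 D#4 B2 Eb4 Bb3.
Then write for Eb clarinet: it sounds a minor third above written, so the part must be a minor third below concert.
G#4 → E#4
A4 → F#4
D#4 → B#3
B2 → G#2
Eb4 → C4
Bb3 → G3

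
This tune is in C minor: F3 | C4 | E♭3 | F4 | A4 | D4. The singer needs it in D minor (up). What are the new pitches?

G3 D4 F3 G4 B4 E4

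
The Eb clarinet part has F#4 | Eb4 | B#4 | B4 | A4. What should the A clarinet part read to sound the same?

C5 Bbb4 F#5 F5 Eb5

First find concert pitch: the Eb clarinet sounds a minor third above written, so F#4 Eb4 B#4 B4 A4 sounds A4 Gb4 D#5 D5 C5.
Then write for A clarinet: it sounds a minor third below written, so the part must be a minor third above concert.
A4 → C5
Gb4 → Bbb4
D#5 → F#5
D5 → F5
C5 → Eb5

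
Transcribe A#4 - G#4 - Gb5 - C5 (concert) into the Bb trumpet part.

The Bb trumpet sounds a major second below written, so the written part must be a major second above concert — transpose each note up.
A#4 -> B#4
G#4 -> A#4
Gb5 -> Ab5
C5 -> D5

B#4 A#4 Ab5 D5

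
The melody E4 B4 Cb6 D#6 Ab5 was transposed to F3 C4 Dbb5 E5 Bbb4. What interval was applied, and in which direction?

down a major seventh

Take the first pair: E4 → F3. E to F spans 7 letter names, so the interval is some kind of seventh.
F3 to E4 is 11 semitones, which makes it a major seventh; the second version is lower, so the direction is down.
Checking another pair — Ab5 → Bbb4 — gives the same interval.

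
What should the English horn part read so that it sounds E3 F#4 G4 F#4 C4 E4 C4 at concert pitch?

B3 C#5 D5 C#5 G4 B4 G4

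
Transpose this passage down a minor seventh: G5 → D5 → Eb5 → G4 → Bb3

A4 E4 F4 A3 C3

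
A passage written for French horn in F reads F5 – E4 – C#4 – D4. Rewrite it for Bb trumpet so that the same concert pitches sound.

First find concert pitch: the French horn in F sounds a perfect fifth below written, so F5 E4 C#4 D4 sounds Bb4 A3 F#3 G3.
Then write for Bb trumpet: it sounds a major second below written, so the part must be a major second above concert.
Bb4 → C5
A3 → B3
F#3 → G#3
G3 → A3

C5 B3 G#3 A3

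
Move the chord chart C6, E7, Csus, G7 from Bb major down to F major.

Bb major down to F major is a perfect fourth; each chord root moves by that interval while the quality stays the same.
C6: root C down a perfect fourth → G, giving G6.
E7: root E down a perfect fourth → B, giving B7.
Csus: root C down a perfect fourth → G, giving Gsus.
G7: root G down a perfect fourth → D, giving D7.

G6 B7 Gsus D7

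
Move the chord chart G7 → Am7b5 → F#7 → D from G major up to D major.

D7 Em7b5 C#7 A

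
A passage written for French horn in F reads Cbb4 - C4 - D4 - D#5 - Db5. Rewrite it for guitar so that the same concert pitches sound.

Fbb4 F4 G4 G#5 Gb5

First find concert pitch: the French horn in F sounds a perfect fifth below written, so Cbb4 C4 D4 D#5 Db5 sounds Fbb3 F3 G3 G#4 Gb4.
Then write for guitar: it sounds a perfect octave below written, so the part must be a perfect octave above concert.
Fbb3 → Fbb4
F3 → F4
G3 → G4
G#4 → G#5
Gb4 → Gb5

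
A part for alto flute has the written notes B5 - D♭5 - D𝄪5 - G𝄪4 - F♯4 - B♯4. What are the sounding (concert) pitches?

The alto flute sounds a perfect fourth below written, so transpose each written note down a perfect fourth.
B5 to F#5
Db5 to Ab4
D##5 to A##4
G##4 to D##4
F#4 to C#4
B#4 to F##4

F#5 Ab4 A##4 D##4 C#4 F##4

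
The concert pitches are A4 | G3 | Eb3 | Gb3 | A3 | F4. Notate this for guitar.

A5 G4 Eb4 Gb4 A4 F5

The guitar sounds a perfect octave below written, so the written part must be a perfect octave above concert — transpose each note up.
A4 → A5
G3 → G4
Eb3 → Eb4
Gb3 → Gb4
A3 → A4
F4 → F5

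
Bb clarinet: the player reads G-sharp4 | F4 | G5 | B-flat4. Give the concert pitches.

F#4 Eb4 F5 Ab4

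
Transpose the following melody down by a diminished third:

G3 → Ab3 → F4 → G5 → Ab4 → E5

E#3 F#3 D#4 E#5 F#4 C##5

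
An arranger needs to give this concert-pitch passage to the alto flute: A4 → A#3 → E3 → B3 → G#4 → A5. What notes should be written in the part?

D5 D#4 A3 E4 C#5 D6

Written C4 sounds as G3 on the alto flute, so concert pitches are written a perfect fourth up.
A4 becomes D5
A#3 becomes D#4
E3 becomes A3
B3 becomes E4
G#4 becomes C#5
A5 becomes D6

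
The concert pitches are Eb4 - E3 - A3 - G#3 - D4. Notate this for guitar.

Eb5 E4 A4 G#4 D5

The guitar sounds a perfect octave below written, so the written part must be a perfect octave above concert — transpose each note up.
Eb4 -> Eb5
E3 -> E4
A3 -> A4
G#3 -> G#4
D4 -> D5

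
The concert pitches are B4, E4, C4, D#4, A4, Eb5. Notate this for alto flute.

E5 A4 F4 G#4 D5 Ab5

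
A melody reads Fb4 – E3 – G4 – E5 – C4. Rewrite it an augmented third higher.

A4 G##3 B#4 G##5 E#4

Fb4: a third up reaches A, and 5 semitones makes it A4.
E3: a third up reaches G, and 5 semitones makes it G##3.
An augmented third up from G4 gives B#4.
E5 up an augmented third is G##5.
C4 up an augmented third is E#4.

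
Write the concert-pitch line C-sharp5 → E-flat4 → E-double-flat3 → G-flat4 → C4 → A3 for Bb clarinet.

D#5 F4 Fb3 Ab4 D4 B3

The Bb clarinet sounds a major second below written, so the written part must be a major second above concert — transpose each note up.
C#5 gives D#5
Eb4 gives F4
Ebb3 gives Fb3
Gb4 gives Ab4
C4 gives D4
A3 gives B3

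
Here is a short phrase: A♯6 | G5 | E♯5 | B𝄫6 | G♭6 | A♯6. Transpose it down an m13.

A#6 down a minor thirteenth is C##5.
A minor thirteenth down from G5 gives B3.
A minor thirteenth down from E#5 gives G##3.
Bbb6: a thirteenth down reaches D, and 20 semitones makes it Db5.
Gb6 down a minor thirteenth is Bb4.
A minor thirteenth down from A#6 gives C##5.

C##5 B3 G##3 Db5 Bb4 C##5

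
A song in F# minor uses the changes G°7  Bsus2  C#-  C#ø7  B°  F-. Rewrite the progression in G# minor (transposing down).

F# minor down to G# minor is a minor seventh; each chord root moves by that interval while the quality stays the same.
G°7: root G down a minor seventh → A, giving A°7.
Bsus2: root B down a minor seventh → C#, giving C#sus2.
C#-: root C# down a minor seventh → D#, giving D#-.
C#ø7: root C# down a minor seventh → D#, giving D#ø7.
B°: root B down a minor seventh → C#, giving C#°.
F-: root F down a minor seventh → G, giving G-.

A°7 C#sus2 D#- D#ø7 C#° G-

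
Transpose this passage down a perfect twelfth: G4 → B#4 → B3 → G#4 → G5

C3 E#3 E2 C#3 C4

G4 becomes C3
B#4 becomes E#3
B3 becomes E2
G#4 becomes C#3
G5 becomes C4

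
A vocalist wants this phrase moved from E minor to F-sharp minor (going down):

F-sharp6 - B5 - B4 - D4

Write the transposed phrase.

G#5 C#5 C#4 E3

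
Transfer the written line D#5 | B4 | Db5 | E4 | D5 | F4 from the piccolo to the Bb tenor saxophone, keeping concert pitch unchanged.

First find concert pitch: the piccolo sounds a perfect octave above written, so D#5 B4 Db5 E4 D5 F4 sounds D#6 B5 Db6 E5 D6 F5.
Then write for Bb tenor saxophone: it sounds a major ninth below written, so the part must be a major ninth above concert.
D#6 → E#7
B5 → C#7
Db6 → Eb7
E5 → F#6
D6 → E7
F5 → G6

E#7 C#7 Eb7 F#6 E7 G6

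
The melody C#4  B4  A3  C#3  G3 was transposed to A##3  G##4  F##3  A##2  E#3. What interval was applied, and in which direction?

From C#4 to A##3 is 3 letter names — a third of some quality.
A##3 to C#4 is 2 semitones, which makes it a diminished third; the second version is lower, so the direction is down.
Checking another pair — G3 → E#3 — gives the same interval.

down a diminished third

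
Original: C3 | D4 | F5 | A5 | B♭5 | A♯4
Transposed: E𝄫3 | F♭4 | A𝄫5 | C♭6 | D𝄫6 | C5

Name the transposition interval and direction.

up a diminished third

From C3 to Ebb3 is 3 letter names — a third of some quality.
C3 to Ebb3 is 2 semitones, which makes it a diminished third; the second version is higher, so the direction is up.
Checking another pair — A#4 → C5 — gives the same interval.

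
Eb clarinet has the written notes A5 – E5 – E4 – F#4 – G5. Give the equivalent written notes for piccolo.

C5 G4 G3 A3 Bb4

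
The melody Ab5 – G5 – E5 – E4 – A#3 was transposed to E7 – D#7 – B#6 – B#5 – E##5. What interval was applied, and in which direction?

up an augmented twelfth

From Ab5 to E7 is 12 letter names — a twelfth of some quality.
Ab5 to E7 is 20 semitones, which makes it an augmented twelfth; the second version is higher, so the direction is up.
Checking another pair — A#3 → E##5 — gives the same interval.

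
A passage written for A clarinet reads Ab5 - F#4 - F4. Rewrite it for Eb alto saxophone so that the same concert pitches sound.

First find concert pitch: the A clarinet sounds a minor third below written, so Ab5 F#4 F4 sounds F5 D#4 D4.
Then write for Eb alto saxophone: it sounds a major sixth below written, so the part must be a major sixth above concert.
F5 → D6
D#4 → B#4
D4 → B4

D6 B#4 B4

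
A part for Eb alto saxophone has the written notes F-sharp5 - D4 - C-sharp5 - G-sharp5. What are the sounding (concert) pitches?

A4 F3 E4 B4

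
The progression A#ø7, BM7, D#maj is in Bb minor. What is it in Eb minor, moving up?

D#ø7 EM7 G#maj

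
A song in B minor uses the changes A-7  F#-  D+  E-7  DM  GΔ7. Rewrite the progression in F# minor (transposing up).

E-7 C#- A+ B-7 AM DΔ7

B minor up to F# minor is a perfect fifth; each chord root moves by that interval while the quality stays the same.
A-7: root A up a perfect fifth → E, giving E-7.
F#-: root F# up a perfect fifth → C#, giving C#-.
D+: root D up a perfect fifth → A, giving A+.
E-7: root E up a perfect fifth → B, giving B-7.
DM: root D up a perfect fifth → A, giving AM.
GΔ7: root G up a perfect fifth → D, giving DΔ7.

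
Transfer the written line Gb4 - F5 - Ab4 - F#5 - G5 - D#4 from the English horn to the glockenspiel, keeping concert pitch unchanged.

Cb2 Bb2 Db2 B2 C3 G#1

First find concert pitch: the English horn sounds a perfect fifth below written, so Gb4 F5 Ab4 F#5 G5 D#4 sounds Cb4 Bb4 Db4 B4 C5 G#3.
Then write for glockenspiel: it sounds a perfect fifteenth above written, so the part must be a perfect fifteenth below concert.
Cb4 → Cb2
Bb4 → Bb2
Db4 → Db2
B4 → B2
C5 → C3
G#3 → G#1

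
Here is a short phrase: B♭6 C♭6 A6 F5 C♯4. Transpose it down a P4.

F6 Gb5 E6 C5 G#3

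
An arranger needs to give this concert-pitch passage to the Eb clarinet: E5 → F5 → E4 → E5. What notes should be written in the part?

C#5 D5 C#4 C#5

The Eb clarinet sounds a minor third above written, so the written part must be a minor third below concert — transpose each note down.
E5 -> C#5
F5 -> D5
E4 -> C#4
E5 -> C#5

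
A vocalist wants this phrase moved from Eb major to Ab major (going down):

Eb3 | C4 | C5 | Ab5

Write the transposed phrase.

Ab2 F3 F4 Db5

From Eb down to Ab is a perfect fifth; apply that to each pitch.
Eb3 becomes Ab2
C4 becomes F3
C5 becomes F4
Ab5 becomes Db5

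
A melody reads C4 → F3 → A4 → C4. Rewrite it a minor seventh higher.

C4 gives Bb4
F3 gives Eb4
A4 gives G5
C4 gives Bb4

Bb4 Eb4 G5 Bb4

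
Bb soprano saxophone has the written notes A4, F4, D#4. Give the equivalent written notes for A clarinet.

Bb4 Gb4 E4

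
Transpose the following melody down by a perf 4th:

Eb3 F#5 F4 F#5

Bb2 C#5 C4 C#5

A perfect fourth down from Eb3 gives Bb2.
A perfect fourth down from F#5 gives C#5.
F4 down a perfect fourth is C4.
F#5 down a perfect fourth is C#5.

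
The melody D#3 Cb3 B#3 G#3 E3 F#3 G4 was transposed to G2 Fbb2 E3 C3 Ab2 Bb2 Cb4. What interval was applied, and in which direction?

down an augmented fifth

From D#3 to G2 is 5 letter names — a fifth of some quality.
G2 to D#3 is 8 semitones, which makes it an augmented fifth; the second version is lower, so the direction is down.
Checking another pair — G4 → Cb4 — gives the same interval.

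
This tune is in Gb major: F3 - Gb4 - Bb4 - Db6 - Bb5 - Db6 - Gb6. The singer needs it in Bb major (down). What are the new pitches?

A2 Bb3 D4 F5 D5 F5 Bb5

Gb major to Bb major down is a minor sixth, so every note moves down by that interval.
F3 gives A2
Gb4 gives Bb3
Bb4 gives D4
Db6 gives F5
Bb5 gives D5
Db6 gives F5
Gb6 gives Bb5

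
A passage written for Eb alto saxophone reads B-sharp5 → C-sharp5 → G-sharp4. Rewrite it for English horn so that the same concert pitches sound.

A#5 B4 F#4

First find concert pitch: the Eb alto saxophone sounds a major sixth below written, so B-sharp5 C-sharp5 G-sharp4 sounds D#5 E4 B3.
Then write for English horn: it sounds a perfect fifth below written, so the part must be a perfect fifth above concert.
D#5 → A#5
E4 → B4
B3 → F#4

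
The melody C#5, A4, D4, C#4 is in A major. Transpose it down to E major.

G#4 E4 A3 G#3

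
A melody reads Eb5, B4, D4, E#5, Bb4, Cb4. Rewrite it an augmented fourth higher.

An augmented fourth up from Eb5 gives A5.
An augmented fourth up from B4 gives E#5.
D4: a fourth up reaches G, and 6 semitones makes it G#4.
E#5 up an augmented fourth is A##5.
Bb4: a fourth up reaches E, and 6 semitones makes it E5.
Cb4: a fourth up reaches F, and 6 semitones makes it F4.

A5 E#5 G#4 A##5 E5 F4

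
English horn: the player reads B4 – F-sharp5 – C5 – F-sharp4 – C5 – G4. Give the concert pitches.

E4 B4 F4 B3 F4 C4

The English horn sounds a perfect fifth below written, so transpose each written note down a perfect fifth.
B4 → E4
F#5 → B4
C5 → F4
F#4 → B3
C5 → F4
G4 → C4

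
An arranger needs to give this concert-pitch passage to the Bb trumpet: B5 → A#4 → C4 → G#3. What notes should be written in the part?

Written C4 sounds as Bb3 on the Bb trumpet, so concert pitches are written a major second up.
B5 gives C#6
A#4 gives B#4
C4 gives D4
G#3 gives A#3

C#6 B#4 D4 A#3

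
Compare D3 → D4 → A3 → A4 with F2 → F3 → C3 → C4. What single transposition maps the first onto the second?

down a major sixth

From D3 to F2 is 6 letter names — a sixth of some quality.
F2 to D3 is 9 semitones, which makes it a major sixth; the second version is lower, so the direction is down.
Checking another pair — A4 → C4 — gives the same interval.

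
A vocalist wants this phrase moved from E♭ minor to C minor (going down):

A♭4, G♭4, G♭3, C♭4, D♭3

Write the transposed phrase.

From E♭ down to C is a minor third; apply that to each pitch.
Ab4 -> F4
Gb4 -> Eb4
Gb3 -> Eb3
Cb4 -> Ab3
Db3 -> Bb2

F4 Eb4 Eb3 Ab3 Bb2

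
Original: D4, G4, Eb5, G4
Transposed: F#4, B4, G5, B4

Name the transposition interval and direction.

up a major third

Take the first pair: D4 → F#4. D to F spans 3 letter names, so the interval is some kind of third.
D4 to F#4 is 4 semitones, which makes it a major third; the second version is higher, so the direction is up.
Checking another pair — G4 → B4 — gives the same interval.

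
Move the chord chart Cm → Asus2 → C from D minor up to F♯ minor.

D minor up to F♯ minor is a major third; each chord root moves by that interval while the quality stays the same.
Cm: root C up a major third → E, giving Em.
Asus2: root A up a major third → C#, giving C#sus2.
C: root C up a major third → E, giving E.

Em C#sus2 E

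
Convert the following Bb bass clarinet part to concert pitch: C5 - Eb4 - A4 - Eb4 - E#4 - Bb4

Bb3 Db3 G3 Db3 D#3 Ab3

The Bb bass clarinet sounds a major ninth below written, so transpose each written note down a major ninth.
C5 → Bb3
Eb4 → Db3
A4 → G3
Eb4 → Db3
E#4 → D#3
Bb4 → Ab3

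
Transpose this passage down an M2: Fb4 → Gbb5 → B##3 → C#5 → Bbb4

Fb4 to Ebb4
Gbb5 to Fbb5
B##3 to A##3
C#5 to B4
Bbb4 to Abb4

Ebb4 Fbb5 A##3 B4 Abb4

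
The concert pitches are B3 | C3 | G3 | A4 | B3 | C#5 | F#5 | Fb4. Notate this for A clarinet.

The A clarinet sounds a minor third below written, so the written part must be a minor third above concert — transpose each note up.
B3 → D4
C3 → Eb3
G3 → Bb3
A4 → C5
B3 → D4
C#5 → E5
F#5 → A5
Fb4 → Abb4

D4 Eb3 Bb3 C5 D4 E5 A5 Abb4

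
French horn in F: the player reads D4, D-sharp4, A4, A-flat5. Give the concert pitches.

G3 G#3 D4 Db5

The French horn in F sounds a perfect fifth below written, so transpose each written note down a perfect fifth.
D4 → G3
D#4 → G#3
A4 → D4
Ab5 → Db5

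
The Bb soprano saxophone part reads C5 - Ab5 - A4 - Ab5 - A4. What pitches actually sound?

Bb4 Gb5 G4 Gb5 G4

Written C4 on the Bb soprano saxophone sounds as Bb3, a major second lower; apply that shift to every note.
C5 to Bb4
Ab5 to Gb5
A4 to G4
Ab5 to Gb5
A4 to G4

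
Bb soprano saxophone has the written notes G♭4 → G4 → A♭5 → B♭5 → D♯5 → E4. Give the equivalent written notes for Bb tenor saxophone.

First find concert pitch: the Bb soprano saxophone sounds a major second below written, so G♭4 G4 A♭5 B♭5 D♯5 E4 sounds Fb4 F4 Gb5 Ab5 C#5 D4.
Then write for Bb tenor saxophone: it sounds a major ninth below written, so the part must be a major ninth above concert.
Fb4 → Gb5
F4 → G5
Gb5 → Ab6
Ab5 → Bb6
C#5 → D#6
D4 → E5

Gb5 G5 Ab6 Bb6 D#6 E5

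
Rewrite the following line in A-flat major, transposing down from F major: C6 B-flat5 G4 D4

Eb5 Db5 Bb3 F3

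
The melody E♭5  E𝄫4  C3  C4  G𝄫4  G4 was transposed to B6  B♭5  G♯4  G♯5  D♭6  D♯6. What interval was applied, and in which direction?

From Eb5 to B6 is 12 letter names — a twelfth of some quality.
Eb5 to B6 is 20 semitones, which makes it an augmented twelfth; the second version is higher, so the direction is up.
Checking another pair — G4 → D#6 — gives the same interval.

up an augmented twelfth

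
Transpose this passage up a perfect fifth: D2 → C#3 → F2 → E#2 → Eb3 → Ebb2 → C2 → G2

A2 G#3 C3 B#2 Bb3 Bbb2 G2 D3

D2 to A2
C#3 to G#3
F2 to C3
E#2 to B#2
Eb3 to Bb3
Ebb2 to Bbb2
C2 to G2
G2 to D3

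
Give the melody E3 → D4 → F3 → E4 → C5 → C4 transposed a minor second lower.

E3 -> D#3
D4 -> C#4
F3 -> E3
E4 -> D#4
C5 -> B4
C4 -> B3

D#3 C#4 E3 D#4 B4 B3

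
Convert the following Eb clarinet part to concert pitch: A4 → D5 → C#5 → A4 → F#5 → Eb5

C5 F5 E5 C5 A5 Gb5

Written C4 on the Eb clarinet sounds as Eb4, a minor third higher; apply that shift to every note.
A4 gives C5
D5 gives F5
C#5 gives E5
A4 gives C5
F#5 gives A5
Eb5 gives Gb5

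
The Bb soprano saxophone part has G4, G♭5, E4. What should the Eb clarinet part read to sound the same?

D4 Db5 B3

First find concert pitch: the Bb soprano saxophone sounds a major second below written, so G4 G♭5 E4 sounds F4 Fb5 D4.
Then write for Eb clarinet: it sounds a minor third above written, so the part must be a minor third below concert.
F4 → D4
Fb5 → Db5
D4 → B3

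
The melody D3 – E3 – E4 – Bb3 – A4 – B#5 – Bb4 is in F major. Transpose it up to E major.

C#4 D#4 D#5 A4 G#5 A##6 A5

F major to E major up is a major seventh, so every note moves up by that interval.
D3 to C#4
E3 to D#4
E4 to D#5
Bb3 to A4
A4 to G#5
B#5 to A##6
Bb4 to A5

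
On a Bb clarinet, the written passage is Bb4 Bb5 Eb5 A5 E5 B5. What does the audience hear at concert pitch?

Written C4 on the Bb clarinet sounds as Bb3, a major second lower; apply that shift to every note.
Bb4 becomes Ab4
Bb5 becomes Ab5
Eb5 becomes Db5
A5 becomes G5
E5 becomes D5
B5 becomes A5

Ab4 Ab5 Db5 G5 D5 A5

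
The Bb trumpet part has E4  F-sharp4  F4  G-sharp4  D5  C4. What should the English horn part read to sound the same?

First find concert pitch: the Bb trumpet sounds a major second below written, so E4 F-sharp4 F4 G-sharp4 D5 C4 sounds D4 E4 Eb4 F#4 C5 Bb3.
Then write for English horn: it sounds a perfect fifth below written, so the part must be a perfect fifth above concert.
D4 → A4
E4 → B4
Eb4 → Bb4
F#4 → C#5
C5 → G5
Bb3 → F4

A4 B4 Bb4 C#5 G5 F4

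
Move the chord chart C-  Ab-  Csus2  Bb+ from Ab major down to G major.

Ab major down to G major is a minor second; each chord root moves by that interval while the quality stays the same.
C-: root C down a minor second → B, giving B-.
Ab-: root Ab down a minor second → G, giving G-.
Csus2: root C down a minor second → B, giving Bsus2.
Bb+: root Bb down a minor second → A, giving A+.

B- G- Bsus2 A+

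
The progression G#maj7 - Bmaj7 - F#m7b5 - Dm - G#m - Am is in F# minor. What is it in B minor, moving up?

C#maj7 Emaj7 Bm7b5 Gm C#m Dm

F# minor up to B minor is a perfect fourth; each chord root moves by that interval while the quality stays the same.
G#maj7: root G# up a perfect fourth → C#, giving C#maj7.
Bmaj7: root B up a perfect fourth → E, giving Emaj7.
F#m7b5: root F# up a perfect fourth → B, giving Bm7b5.
Dm: root D up a perfect fourth → G, giving Gm.
G#m: root G# up a perfect fourth → C#, giving C#m.
Am: root A up a perfect fourth → D, giving Dm.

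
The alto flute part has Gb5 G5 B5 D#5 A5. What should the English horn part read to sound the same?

First find concert pitch: the alto flute sounds a perfect fourth below written, so Gb5 G5 B5 D#5 A5 sounds Db5 D5 F#5 A#4 E5.
Then write for English horn: it sounds a perfect fifth below written, so the part must be a perfect fifth above concert.
Db5 → Ab5
D5 → A5
F#5 → C#6
A#4 → E#5
E5 → B5

Ab5 A5 C#6 E#5 B5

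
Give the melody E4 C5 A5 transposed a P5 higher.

E4: a fifth up reaches B, and 7 semitones makes it B4.
C5 up a perfect fifth is G5.
A5: a fifth up reaches E, and 7 semitones makes it E6.

B4 G5 E6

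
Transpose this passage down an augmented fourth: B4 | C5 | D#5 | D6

B4 down an augmented fourth is F4.
C5 down an augmented fourth is Gb4.
D#5: a fourth down reaches A, and 6 semitones makes it A4.
An augmented fourth down from D6 gives Ab5.

F4 Gb4 A4 Ab5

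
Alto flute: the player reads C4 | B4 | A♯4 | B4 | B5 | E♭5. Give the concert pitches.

G3 F#4 E#4 F#4 F#5 Bb4

The alto flute sounds a perfect fourth below written, so transpose each written note down a perfect fourth.
C4 to G3
B4 to F#4
A#4 to E#4
B4 to F#4
B5 to F#5
Eb5 to Bb4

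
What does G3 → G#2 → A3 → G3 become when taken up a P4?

C4 C#3 D4 C4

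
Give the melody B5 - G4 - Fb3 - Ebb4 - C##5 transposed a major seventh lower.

B5 to C5
G4 to Ab3
Fb3 to Gbb2
Ebb4 to Fbb3
C##5 to D#4

C5 Ab3 Gbb2 Fbb3 D#4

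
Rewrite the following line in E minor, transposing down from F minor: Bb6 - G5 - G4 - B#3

A6 F#5 F#4 A##3

F minor to E minor down is a minor second, so every note moves down by that interval.
Bb6 gives A6
G5 gives F#5
G4 gives F#4
B#3 gives A##3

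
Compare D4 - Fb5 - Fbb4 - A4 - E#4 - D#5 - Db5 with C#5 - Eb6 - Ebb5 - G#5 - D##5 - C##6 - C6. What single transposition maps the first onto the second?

From D4 to C#5 is 7 letter names — a seventh of some quality.
D4 to C#5 is 11 semitones, which makes it a major seventh; the second version is higher, so the direction is up.
Checking another pair — Db5 → C6 — gives the same interval.

up a major seventh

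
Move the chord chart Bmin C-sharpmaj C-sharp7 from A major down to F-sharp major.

G#min A#maj A#7

A major down to F-sharp major is a minor third; each chord root moves by that interval while the quality stays the same.
Bmin: root B down a minor third → G#, giving G#min.
C-sharpmaj: root C-sharp down a minor third → A#, giving A#maj.
C-sharp7: root C-sharp down a minor third → A#, giving A#7.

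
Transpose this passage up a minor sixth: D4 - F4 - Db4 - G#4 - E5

Bb4 Db5 Bbb4 E5 C6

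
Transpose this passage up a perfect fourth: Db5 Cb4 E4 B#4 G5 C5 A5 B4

Gb5 Fb4 A4 E#5 C6 F5 D6 E5

A perfect fourth up from Db5 gives Gb5.
A perfect fourth up from Cb4 gives Fb4.
A perfect fourth up from E4 gives A4.
B#4 up a perfect fourth is E#5.
G5 up a perfect fourth is C6.
C5 up a perfect fourth is F5.
A5: a fourth up reaches D, and 5 semitones makes it D6.
B4: a fourth up reaches E, and 5 semitones makes it E5.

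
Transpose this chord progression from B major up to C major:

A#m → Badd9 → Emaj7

Bm Cadd9 Fmaj7

B major up to C major is a minor second; each chord root moves by that interval while the quality stays the same.
A#m: root A# up a minor second → B, giving Bm.
Badd9: root B up a minor second → C, giving Cadd9.
Emaj7: root E up a minor second → F, giving Fmaj7.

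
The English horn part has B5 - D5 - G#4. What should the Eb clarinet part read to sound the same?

First find concert pitch: the English horn sounds a perfect fifth below written, so B5 D5 G#4 sounds E5 G4 C#4.
Then write for Eb clarinet: it sounds a minor third above written, so the part must be a minor third below concert.
E5 → C#5
G4 → E4
C#4 → A#3

C#5 E4 A#3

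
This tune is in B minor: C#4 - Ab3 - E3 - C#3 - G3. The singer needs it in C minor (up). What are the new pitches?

D4 Bbb3 F3 D3 Ab3

B minor to C minor up is a minor second, so every note moves up by that interval.
C#4 becomes D4
Ab3 becomes Bbb3
E3 becomes F3
C#3 becomes D3
G3 becomes Ab3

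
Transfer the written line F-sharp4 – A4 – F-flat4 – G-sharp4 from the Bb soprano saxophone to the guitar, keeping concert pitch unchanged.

E5 G5 Ebb5 F#5

First find concert pitch: the Bb soprano saxophone sounds a major second below written, so F-sharp4 A4 F-flat4 G-sharp4 sounds E4 G4 Ebb4 F#4.
Then write for guitar: it sounds a perfect octave below written, so the part must be a perfect octave above concert.
E4 → E5
G4 → G5
Ebb4 → Ebb5
F#4 → F#5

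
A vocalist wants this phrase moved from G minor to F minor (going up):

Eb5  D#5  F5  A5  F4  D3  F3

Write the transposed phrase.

G minor to F minor up is a minor seventh, so every note moves up by that interval.
Eb5 → Db6
D#5 → C#6
F5 → Eb6
A5 → G6
F4 → Eb5
D3 → C4
F3 → Eb4

Db6 C#6 Eb6 G6 Eb5 C4 Eb4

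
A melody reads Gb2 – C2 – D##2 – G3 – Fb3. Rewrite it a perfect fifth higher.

Gb2 up a perfect fifth is Db3.
C2 up a perfect fifth is G2.
D##2 up a perfect fifth is A##2.
G3: a fifth up reaches D, and 7 semitones makes it D4.
A perfect fifth up from Fb3 gives Cb4.

Db3 G2 A##2 D4 Cb4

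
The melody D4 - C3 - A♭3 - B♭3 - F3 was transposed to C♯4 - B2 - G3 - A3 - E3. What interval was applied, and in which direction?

down a minor second

Take the first pair: D4 → C#4. D to C spans 2 letter names, so the interval is some kind of second.
C#4 to D4 is 1 semitone, which makes it a minor second; the second version is lower, so the direction is down.
Checking another pair — F3 → E3 — gives the same interval.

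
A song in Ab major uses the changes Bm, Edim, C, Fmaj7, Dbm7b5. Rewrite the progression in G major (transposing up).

A#m D#dim B Emaj7 Cm7b5

Ab major up to G major is a major seventh; each chord root moves by that interval while the quality stays the same.
Bm: root B up a major seventh → A#, giving A#m.
Edim: root E up a major seventh → D#, giving D#dim.
C: root C up a major seventh → B, giving B.
Fmaj7: root F up a major seventh → E, giving Emaj7.
Dbm7b5: root Db up a major seventh → C, giving Cm7b5.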